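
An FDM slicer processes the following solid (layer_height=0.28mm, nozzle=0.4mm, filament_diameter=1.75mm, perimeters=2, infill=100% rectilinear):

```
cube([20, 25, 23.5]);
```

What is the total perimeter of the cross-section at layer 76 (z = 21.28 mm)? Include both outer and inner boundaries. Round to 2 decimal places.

At z = 21.28 mm: the 20×25 cube contributes its full rectangle (perimeter 90.00 mm). Overall, the cross-section is a single solid region. Total boundary length (outer) = 90.00 mm.

90.00 mm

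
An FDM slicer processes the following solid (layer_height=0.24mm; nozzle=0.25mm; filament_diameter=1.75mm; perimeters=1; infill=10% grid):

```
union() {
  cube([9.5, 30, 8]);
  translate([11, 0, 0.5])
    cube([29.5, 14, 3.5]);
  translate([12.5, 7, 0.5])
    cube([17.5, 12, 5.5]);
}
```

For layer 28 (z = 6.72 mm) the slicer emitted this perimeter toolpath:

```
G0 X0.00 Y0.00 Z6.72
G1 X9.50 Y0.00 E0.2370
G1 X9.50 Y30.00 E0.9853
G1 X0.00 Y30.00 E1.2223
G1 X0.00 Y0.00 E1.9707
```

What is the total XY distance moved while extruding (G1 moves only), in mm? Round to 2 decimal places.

79.00 mm

Sum the Euclidean lengths of each G1 segment: total = 79.00 mm.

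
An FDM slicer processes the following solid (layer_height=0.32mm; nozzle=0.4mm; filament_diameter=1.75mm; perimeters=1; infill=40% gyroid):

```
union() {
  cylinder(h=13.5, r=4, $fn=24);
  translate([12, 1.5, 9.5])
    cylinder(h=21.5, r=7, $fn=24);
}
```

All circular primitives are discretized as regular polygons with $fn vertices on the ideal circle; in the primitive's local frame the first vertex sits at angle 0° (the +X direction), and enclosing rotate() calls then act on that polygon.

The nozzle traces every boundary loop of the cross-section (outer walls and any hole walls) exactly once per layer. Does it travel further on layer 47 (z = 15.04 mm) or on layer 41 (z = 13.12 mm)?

layer 41 (z = 13.12 mm)

Layer 47 (z = 15.04): the cylinder is not intersected at this z (z outside [0, 13.5]); the cylinder at (12, 1.5): section is a regular 24-gon, circumradius r=7 (perimeter = 2·24·7.000·sin(180°/24) = 43.86 mm); Combining (union): only the r=7 cylinder at (12, 1.5) is present, so the union is just that shape — boundary = 43.86 mm. So its perimeter = 43.86 mm. Layer 41 (z = 13.12): the cylinder: section is a regular 24-gon, circumradius r=4 (perimeter = 2·24·4.000·sin(180°/24) = 25.06 mm); the cylinder at (12, 1.5): section is a regular 24-gon, circumradius r=7 (perimeter = 2·24·7.000·sin(180°/24) = 43.86 mm); Combining (union): the 2 present regions are separate (no shared area or edge), so areas and boundary lengths simply add and each stays a separate island — boundary = 68.92 mm. So its perimeter = 68.92 mm. Layer 41 is larger (68.92 vs 43.86 mm).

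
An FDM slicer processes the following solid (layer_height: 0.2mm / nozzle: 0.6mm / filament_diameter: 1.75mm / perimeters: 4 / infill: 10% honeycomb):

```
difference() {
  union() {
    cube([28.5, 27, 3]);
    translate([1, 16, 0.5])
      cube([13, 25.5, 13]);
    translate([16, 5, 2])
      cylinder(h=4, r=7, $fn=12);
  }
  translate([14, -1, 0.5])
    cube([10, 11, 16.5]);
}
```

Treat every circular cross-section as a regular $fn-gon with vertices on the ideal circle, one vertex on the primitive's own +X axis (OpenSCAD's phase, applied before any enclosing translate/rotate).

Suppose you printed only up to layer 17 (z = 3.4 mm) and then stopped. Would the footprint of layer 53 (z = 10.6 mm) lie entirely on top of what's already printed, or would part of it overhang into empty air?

Compare the two slices. At z = 3.4: the cube is not intersected at this z (z outside [0, 3]); the 13×25.5 cube at (1, 16) contributes its full rectangle (area 331.50 mm²); the r=7 cylinder at (16, 5) contributes a regular 12-gon of circumradius 7 (area = (12/2)·7.000²·sin(360°/12) = 147.00 mm²); Taking the union: the 2 present regions are separate (no shared area or edge), so areas and boundary lengths simply add and each stays a separate island — area = 478.50 mm²; the cube at (14, -1) (footprint 10×11) is included at this height (area 110.00 mm²); Taking the first minus the rest: starting from the result so far (478.50 mm²), the 10×11 cube at (14, -1) partially overlaps it — only the 87.72 mm² overlap (of its 110.00 mm²) is removed, clipping the outline — area = 390.78 mm². At z = 10.6: the cube does not reach this height (z outside [0, 3]); the cube at (1, 16) (footprint 13×25.5) is included at this height (area 331.50 mm²); the cylinder at (16, 5) does not reach this height (z outside [2, 6]); Combining (union): only the 13×25.5 cube at (1, 16) is present, so the union is just that shape — area = 331.50 mm²; the cube at (14, -1) (footprint 10×11) is included at this height (area 110.00 mm²); Taking the first minus the rest: starting from the result so far (331.50 mm²), the 10×11 cube at (14, -1) misses the remaining region (no effect) — area = 331.50 mm². Checking containment: the cross-section at z = 10.6 is a subset of the cross-section at z = 3.4.

entirely on top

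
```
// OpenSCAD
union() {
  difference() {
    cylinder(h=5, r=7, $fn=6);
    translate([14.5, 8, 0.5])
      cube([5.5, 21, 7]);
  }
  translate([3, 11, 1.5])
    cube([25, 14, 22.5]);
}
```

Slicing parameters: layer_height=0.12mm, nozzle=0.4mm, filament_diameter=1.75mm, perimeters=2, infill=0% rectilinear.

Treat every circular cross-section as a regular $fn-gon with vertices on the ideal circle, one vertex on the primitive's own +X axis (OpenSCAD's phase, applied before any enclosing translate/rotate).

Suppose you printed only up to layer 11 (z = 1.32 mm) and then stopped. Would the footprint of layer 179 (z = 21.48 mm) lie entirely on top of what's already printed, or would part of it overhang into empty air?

Compare the two slices. At z = 1.32: the cylinder: section is a regular 6-gon, circumradius r=7 (area = (6/2)·7.000²·sin(360°/6) = 127.31 mm²); the cube at (14.5, 8) is present — its section is the full 5.5×21 rectangle (area 115.50 mm²); After the difference (first − rest): starting from the r=7 cylinder (127.31 mm²), the 5.5×21 cube at (14.5, 8) misses the remaining region (no effect) — area = 127.31 mm²; the cube at (3, 11) does not reach this height (z outside [1.5, 24]); Combining (union): only the result so far is present, so the union is just that shape — area = 127.31 mm². At z = 21.48: the cylinder is absent (z outside [0, 5]); the cube at (14.5, 8) is absent (z outside [0.5, 7.5]); Taking the first minus the rest: the first operand is absent here, so nothing remains; the 25×14 cube at (3, 11) contributes its full rectangle (area 350.00 mm²); Merging all regions: only the 25×14 cube at (3, 11) is present, so the union is just that shape — area = 350.00 mm². Checking containment: at z = 21.48 the cross-section extends beyond the z = 1.32 cross-section by about 350.00 mm².

part overhangs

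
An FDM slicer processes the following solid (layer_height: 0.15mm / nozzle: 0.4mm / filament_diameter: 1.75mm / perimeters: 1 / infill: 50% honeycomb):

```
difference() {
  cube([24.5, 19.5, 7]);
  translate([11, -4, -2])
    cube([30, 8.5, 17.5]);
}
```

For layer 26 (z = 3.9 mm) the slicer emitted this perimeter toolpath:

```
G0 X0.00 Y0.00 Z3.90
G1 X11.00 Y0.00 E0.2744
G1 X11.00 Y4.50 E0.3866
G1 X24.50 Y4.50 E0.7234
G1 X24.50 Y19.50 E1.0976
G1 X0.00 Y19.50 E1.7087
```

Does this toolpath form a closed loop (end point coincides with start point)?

no

Start point (G0): (0.00, 0.00). End point (last G1): the path does not return to the start — open.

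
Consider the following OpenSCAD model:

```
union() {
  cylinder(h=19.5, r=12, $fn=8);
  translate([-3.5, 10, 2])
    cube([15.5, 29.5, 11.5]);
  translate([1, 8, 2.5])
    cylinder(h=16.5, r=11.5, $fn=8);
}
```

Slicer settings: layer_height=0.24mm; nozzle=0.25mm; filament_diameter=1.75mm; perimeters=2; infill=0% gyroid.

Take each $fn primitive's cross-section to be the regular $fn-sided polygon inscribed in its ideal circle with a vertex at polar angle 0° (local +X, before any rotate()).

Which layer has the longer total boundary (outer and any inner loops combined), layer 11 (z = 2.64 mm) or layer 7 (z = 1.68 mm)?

Layer 11 (z = 2.64): the r=12 cylinder contributes a regular 8-gon of circumradius 12 (perimeter = 2·8·12.000·sin(180°/8) = 73.48 mm); the cube at (-3.5, 10) is present — its section is the full 15.5×29.5 rectangle (perimeter 90.00 mm); the r=11.5 cylinder at (1, 8) contributes a regular 8-gon of circumradius 11.5 (perimeter = 2·8·11.500·sin(180°/8) = 70.41 mm); Combining (union): the regions partially overlap (shared area 324.32 mm²), so the edge portions inside another operand are dropped and the merged outline is re-measured after clipping — boundary = 136.15 mm. So its perimeter = 136.15 mm. Layer 7 (z = 1.68): the r=12 cylinder contributes a regular 8-gon of circumradius 12 (perimeter = 2·8·12.000·sin(180°/8) = 73.48 mm); the cube at (-3.5, 10) does not reach this height (z outside [2, 13.5]); the cylinder at (1, 8) is not intersected at this z (z outside [2.5, 19]); Combining (union): only the r=12 cylinder is present, so the union is just that shape — boundary = 73.48 mm. So its perimeter = 73.48 mm. Layer 11 is larger (136.15 vs 73.48 mm).

layer 11 (z = 2.64 mm)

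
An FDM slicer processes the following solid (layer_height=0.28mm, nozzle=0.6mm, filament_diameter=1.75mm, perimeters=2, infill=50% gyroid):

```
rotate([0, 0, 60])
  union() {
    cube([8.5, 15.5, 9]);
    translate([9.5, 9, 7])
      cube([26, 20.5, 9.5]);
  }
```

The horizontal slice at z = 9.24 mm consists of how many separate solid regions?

At z = 9.24 mm: the cube is absent (z outside [0, 9]); the cube at (9.5, 9) is present — its section is the full 26×20.5 rectangle; Taking the union: only the 26×20.5 cube at (9.5, 9) is present, so the union is just that shape — 1 connected region; (rotated 60° about Z; rotation is an isometry so areas/perimeters/island counts are preserved). The result has 1 disconnected region.

1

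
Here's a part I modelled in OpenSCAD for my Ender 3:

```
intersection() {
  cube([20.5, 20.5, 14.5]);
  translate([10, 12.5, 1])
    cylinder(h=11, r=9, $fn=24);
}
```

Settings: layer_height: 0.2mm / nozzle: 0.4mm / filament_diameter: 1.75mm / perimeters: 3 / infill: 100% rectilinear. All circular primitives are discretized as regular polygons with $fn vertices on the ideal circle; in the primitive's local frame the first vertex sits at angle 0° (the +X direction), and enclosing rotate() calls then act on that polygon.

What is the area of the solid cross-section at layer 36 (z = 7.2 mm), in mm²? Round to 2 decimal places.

At z = 7.2 mm: the 20.5×20.5 cube contributes its full rectangle (area 420.25 mm²); the cylinder at (10, 12.5): section is a regular 24-gon, circumradius r=9 (area = (24/2)·9.000²·sin(360°/24) = 251.57 mm²); After intersecting: the r=9 cylinder at (10, 12.5) partially overlaps the 20.5×20.5 cube; clipping to the common part keeps 246.47 mm² — area = 246.47 mm². Overall, the cross-section is a single solid region. Net area = 246.47 mm².

246.47 mm²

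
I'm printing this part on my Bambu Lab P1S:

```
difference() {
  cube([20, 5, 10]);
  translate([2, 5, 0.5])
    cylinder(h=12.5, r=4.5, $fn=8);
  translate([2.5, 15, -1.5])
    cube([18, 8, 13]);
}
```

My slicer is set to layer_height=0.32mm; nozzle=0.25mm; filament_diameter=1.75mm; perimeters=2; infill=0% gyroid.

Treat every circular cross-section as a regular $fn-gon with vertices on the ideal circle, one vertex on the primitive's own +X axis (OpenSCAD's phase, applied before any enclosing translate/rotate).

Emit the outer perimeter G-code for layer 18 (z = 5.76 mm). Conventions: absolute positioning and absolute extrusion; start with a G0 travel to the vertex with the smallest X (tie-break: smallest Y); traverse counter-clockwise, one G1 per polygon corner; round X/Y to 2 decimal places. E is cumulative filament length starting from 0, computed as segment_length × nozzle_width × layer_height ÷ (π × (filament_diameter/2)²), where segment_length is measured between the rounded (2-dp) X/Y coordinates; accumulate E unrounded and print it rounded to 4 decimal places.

At z = 5.76 mm: the cube is present — its section is the full 20×5 rectangle; the r=4.5 cylinder at (2, 5) contributes a regular 8-gon of circumradius 4.5; the cube at (2.5, 15) (footprint 18×8) is included at this height; After the difference (first − rest): starting from the 20×5 cube, the r=4.5 cylinder at (2, 5) partially overlaps it — only the 22.49 mm² overlap (of its 57.28 mm²) is removed, clipping the outline; the 18×8 cube at (2.5, 15) misses the remaining region (no effect) — 1 connected region. The outline is a single polygon with 7 vertices. Extrusion per mm of travel: 0.25 × 0.32 / (π × 0.875²) = 0.033260. Accumulating E over each segment gives final E = 1.6258.

G0 X0.00 Y0.00 Z5.76
G1 X20.00 Y0.00 E0.6652
G1 X20.00 Y5.00 E0.8315
G1 X6.50 Y5.00 E1.2805
G1 X5.18 Y1.82 E1.3950
G1 X2.00 Y0.50 E1.5095
G1 X0.00 Y1.33 E1.5816
G1 X0.00 Y0.00 E1.6258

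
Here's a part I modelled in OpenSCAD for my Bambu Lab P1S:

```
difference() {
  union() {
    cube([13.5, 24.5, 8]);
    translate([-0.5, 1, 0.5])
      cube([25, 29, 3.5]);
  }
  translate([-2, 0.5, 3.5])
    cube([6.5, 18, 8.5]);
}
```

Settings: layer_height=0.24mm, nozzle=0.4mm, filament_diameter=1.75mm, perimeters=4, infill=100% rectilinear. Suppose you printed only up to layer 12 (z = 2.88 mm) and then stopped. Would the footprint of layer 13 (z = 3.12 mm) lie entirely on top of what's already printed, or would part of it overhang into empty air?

Compare the two slices. At z = 2.88: the cube is present — its section is the full 13.5×24.5 rectangle (area 330.75 mm²); the 25×29 cube at (-0.5, 1) contributes its full rectangle (area 725.00 mm²); Taking the union: the regions partially overlap — summed areas 1055.75 mm² minus the doubly-counted overlap 317.25 mm² gives 738.50 mm² — area = 738.50 mm²; the cube at (-2, 0.5) is absent (z outside [3.5, 12]); Taking the first minus the rest: none of the subtracted shapes is present at this height, so the result so far is unchanged — area = 738.50 mm². At z = 3.12: the cube is present — its section is the full 13.5×24.5 rectangle (area 330.75 mm²); the cube at (-0.5, 1) is present — its section is the full 25×29 rectangle (area 725.00 mm²); Combining (union): the regions partially overlap — summed areas 1055.75 mm² minus the doubly-counted overlap 317.25 mm² gives 738.50 mm² — area = 738.50 mm²; the cube at (-2, 0.5) is absent (z outside [3.5, 12]); After the difference (first − rest): none of the subtracted shapes is present at this height, so that combined region is unchanged — area = 738.50 mm². Checking containment: the cross-section at z = 3.12 is a subset of the cross-section at z = 2.88.

entirely on top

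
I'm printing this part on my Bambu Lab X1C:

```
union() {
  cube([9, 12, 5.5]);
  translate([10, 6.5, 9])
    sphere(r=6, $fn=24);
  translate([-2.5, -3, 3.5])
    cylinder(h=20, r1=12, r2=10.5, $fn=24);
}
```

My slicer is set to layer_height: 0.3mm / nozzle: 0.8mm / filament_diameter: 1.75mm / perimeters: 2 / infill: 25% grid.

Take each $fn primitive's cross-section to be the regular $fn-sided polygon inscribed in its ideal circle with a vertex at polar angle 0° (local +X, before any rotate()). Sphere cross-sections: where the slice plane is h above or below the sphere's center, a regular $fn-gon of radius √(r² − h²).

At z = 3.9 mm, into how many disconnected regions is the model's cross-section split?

1

At z = 3.9 mm: the 9×12 cube contributes its full rectangle; the r=6 sphere at (10, 6.5) contributes a regular 24-gon of circumradius √(6²−5.1²) = 3.161; the cone at (-2.5, -3) (r1=12→r2=10.5) has section circumradius 11.970 here — a regular 24-gon; Merging all regions: the regions partially overlap (shared area 63.24 mm²), so overlapping operands fuse into one piece — 1 connected region. The result has 1 disconnected region.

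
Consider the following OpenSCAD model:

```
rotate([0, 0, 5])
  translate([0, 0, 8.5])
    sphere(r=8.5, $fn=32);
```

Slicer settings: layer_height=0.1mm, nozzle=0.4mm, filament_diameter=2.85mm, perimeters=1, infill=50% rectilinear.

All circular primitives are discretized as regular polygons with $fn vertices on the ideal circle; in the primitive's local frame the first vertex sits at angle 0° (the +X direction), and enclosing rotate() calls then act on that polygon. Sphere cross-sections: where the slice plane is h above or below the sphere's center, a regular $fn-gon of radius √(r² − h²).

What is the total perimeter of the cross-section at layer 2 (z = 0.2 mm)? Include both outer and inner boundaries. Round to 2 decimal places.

At z = 0.2 mm: the r=8.5 sphere slices to a regular 32-gon of circumradius 1.833 (√(r²−h²) with h=8.3 from center) (perimeter = 2·32·1.833·sin(180°/32) = 11.50 mm); (rotated 5° about Z; rotation is an isometry so areas/perimeters/island counts are preserved). Overall, the cross-section is a single solid region. Total boundary length (outer) = 11.50 mm.

11.50 mm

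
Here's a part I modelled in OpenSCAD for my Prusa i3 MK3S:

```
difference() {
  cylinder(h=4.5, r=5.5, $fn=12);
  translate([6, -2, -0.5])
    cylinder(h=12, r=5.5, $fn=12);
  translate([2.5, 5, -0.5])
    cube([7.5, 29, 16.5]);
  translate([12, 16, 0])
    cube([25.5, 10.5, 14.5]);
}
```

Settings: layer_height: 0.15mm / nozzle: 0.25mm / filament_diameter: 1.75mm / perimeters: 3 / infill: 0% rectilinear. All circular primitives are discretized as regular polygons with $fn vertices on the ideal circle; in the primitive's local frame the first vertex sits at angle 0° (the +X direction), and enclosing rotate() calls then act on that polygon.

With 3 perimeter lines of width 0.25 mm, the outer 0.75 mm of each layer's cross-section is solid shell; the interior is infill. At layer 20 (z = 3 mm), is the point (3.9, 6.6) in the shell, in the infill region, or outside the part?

At z = 3 mm: the r=5.5 cylinder gives a regular 12-gon of circumradius 5.5 (constant along its height); the r=5.5 cylinder at (6, -2) contributes a regular 12-gon of circumradius 5.5; the cube at (2.5, 5) is present — its section is the full 7.5×29 rectangle; the cube at (12, 16) (footprint 25.5×10.5) is included at this height; Taking the first minus the rest: starting from the r=5.5 cylinder, the r=5.5 cylinder at (6, -2) partially overlaps it — only the 27.02 mm² overlap (of its 90.75 mm²) is removed, clipping the outline; the 7.5×29 cube at (2.5, 5) misses the remaining region (no effect); the 25.5×10.5 cube at (12, 16) misses the remaining region (no effect) — 1 connected region. Overall, the cross-section is a single solid region. The nearest boundary edge runs (0.00, 5.50)→(2.75, 4.76); distance from the point to it = 2.17 mm. The point is not inside any of the regions above, so it lies outside the cross-section (2.17 mm from the nearest boundary).

outside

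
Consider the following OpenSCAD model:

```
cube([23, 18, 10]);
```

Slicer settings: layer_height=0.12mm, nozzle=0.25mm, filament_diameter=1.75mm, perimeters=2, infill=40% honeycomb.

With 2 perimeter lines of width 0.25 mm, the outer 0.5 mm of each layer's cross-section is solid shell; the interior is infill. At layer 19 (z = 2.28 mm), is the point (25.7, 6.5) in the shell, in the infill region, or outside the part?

outside

At z = 2.28 mm: the cube (footprint 23×18) is included at this height. Overall, the cross-section is a single solid region. The nearest boundary edge runs (23.00, 0.00)→(23.00, 18.00); distance from the point to it = 2.70 mm. The point is not inside any of the regions above, so it lies outside the cross-section (2.70 mm from the nearest boundary).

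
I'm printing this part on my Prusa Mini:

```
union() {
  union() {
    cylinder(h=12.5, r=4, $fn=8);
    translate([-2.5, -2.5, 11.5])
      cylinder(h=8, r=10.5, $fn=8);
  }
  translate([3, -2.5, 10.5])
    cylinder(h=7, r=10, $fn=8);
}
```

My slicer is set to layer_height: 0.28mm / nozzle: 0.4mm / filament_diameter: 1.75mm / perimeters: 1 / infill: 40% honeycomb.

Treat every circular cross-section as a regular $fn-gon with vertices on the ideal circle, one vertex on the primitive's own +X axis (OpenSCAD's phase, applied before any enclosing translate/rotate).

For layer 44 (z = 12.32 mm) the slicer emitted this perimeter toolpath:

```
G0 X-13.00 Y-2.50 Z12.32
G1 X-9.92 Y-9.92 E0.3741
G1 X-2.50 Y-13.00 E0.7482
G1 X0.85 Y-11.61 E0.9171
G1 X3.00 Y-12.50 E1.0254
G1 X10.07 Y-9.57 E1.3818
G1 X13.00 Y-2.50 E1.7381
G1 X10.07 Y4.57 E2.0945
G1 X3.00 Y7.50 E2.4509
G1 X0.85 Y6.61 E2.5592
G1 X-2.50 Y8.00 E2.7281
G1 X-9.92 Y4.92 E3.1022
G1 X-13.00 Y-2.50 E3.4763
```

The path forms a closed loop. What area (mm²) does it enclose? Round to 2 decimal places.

Apply the shoelace formula to the sequence of (X, Y) vertices; enclosed area = 404.00 mm².

404.00 mm²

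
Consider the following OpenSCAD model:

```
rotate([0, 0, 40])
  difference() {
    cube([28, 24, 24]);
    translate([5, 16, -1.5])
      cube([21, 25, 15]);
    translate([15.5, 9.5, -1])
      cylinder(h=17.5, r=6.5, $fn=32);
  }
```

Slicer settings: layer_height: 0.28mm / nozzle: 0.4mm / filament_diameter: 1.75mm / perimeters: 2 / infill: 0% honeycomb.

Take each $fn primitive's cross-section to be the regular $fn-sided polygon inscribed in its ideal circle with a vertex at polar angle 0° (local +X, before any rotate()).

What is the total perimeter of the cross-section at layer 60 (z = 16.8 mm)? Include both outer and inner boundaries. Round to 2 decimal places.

104.00 mm

At z = 16.8 mm: the cube is present — its section is the full 28×24 rectangle (perimeter 104.00 mm); the cube at (5, 16) does not reach this height (z outside [-1.5, 13.5]); the cylinder at (15.5, 9.5) is not intersected at this z (z outside [-1, 16.5]); After the difference (first − rest): none of the subtracted shapes is present at this height, so the 28×24 cube is unchanged — boundary = 104.00 mm; (whole slice rotated 40° about Z — lengths, areas and connectivity unchanged). Overall, the cross-section is a single solid region. Total boundary length (outer) = 104.00 mm.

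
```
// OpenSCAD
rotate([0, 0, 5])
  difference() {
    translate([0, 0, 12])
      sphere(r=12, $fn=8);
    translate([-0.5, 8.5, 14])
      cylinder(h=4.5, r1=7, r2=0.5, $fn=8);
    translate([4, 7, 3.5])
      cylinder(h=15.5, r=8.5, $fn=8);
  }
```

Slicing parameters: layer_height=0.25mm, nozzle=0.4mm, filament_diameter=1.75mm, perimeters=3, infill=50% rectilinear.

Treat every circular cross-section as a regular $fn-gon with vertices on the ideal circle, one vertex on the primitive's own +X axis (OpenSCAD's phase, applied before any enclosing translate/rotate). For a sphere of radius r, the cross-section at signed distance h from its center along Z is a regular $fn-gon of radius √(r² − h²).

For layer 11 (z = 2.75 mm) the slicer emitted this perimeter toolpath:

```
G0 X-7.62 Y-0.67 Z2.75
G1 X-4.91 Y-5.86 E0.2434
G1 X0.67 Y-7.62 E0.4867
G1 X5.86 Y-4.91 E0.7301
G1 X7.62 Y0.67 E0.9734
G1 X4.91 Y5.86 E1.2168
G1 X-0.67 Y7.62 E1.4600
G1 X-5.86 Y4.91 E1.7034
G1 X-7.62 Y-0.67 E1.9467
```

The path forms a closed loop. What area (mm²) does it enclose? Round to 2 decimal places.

Apply the shoelace formula to the sequence of (X, Y) vertices; enclosed area = 165.41 mm².

165.41 mm²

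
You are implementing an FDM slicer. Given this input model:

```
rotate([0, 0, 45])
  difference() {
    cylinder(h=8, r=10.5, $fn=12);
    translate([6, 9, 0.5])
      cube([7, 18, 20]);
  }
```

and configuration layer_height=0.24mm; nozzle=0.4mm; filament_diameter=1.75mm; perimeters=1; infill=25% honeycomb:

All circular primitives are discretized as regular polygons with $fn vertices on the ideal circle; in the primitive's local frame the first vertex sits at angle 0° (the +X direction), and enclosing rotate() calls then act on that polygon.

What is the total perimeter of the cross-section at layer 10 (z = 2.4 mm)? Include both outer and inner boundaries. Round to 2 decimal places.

At z = 2.4 mm: the cylinder: section is a regular 12-gon, circumradius r=10.5 (perimeter = 2·12·10.500·sin(180°/12) = 65.22 mm); the cube at (6, 9) (footprint 7×18) is included at this height (perimeter 50.00 mm); Taking the first minus the rest: starting from the r=10.5 cylinder, the 7×18 cube at (6, 9) misses the remaining region (no effect) — boundary = 65.22 mm; (rotated 45° about Z; rotation is an isometry so areas/perimeters/island counts are preserved). Overall, the cross-section is a single solid region. Total boundary length (outer) = 65.22 mm.

65.22 mm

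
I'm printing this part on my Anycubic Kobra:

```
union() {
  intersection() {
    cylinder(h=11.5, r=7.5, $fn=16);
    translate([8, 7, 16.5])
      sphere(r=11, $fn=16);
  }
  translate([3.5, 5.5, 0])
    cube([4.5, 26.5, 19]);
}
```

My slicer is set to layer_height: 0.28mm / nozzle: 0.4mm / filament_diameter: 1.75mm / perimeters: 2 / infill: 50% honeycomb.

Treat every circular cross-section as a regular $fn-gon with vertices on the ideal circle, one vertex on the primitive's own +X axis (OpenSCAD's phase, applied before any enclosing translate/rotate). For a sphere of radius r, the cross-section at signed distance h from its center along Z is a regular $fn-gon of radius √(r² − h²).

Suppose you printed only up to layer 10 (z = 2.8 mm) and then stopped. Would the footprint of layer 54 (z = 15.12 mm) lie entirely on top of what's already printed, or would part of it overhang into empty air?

Compare the two slices. At z = 2.8: the cylinder: section is a regular 16-gon, circumradius r=7.5 (area = (16/2)·7.500²·sin(360°/16) = 172.21 mm²); the sphere at (8, 7) is not intersected at this z (|z−center|=13.700 > r=11); Taking the intersection: at least one operand is absent at this height, so nothing remains; the cube at (3.5, 5.5) is present — its section is the full 4.5×26.5 rectangle (area 119.25 mm²); Merging all regions: only the 4.5×26.5 cube at (3.5, 5.5) is present, so the union is just that shape — area = 119.25 mm². At z = 15.12: the cylinder is absent (z outside [0, 11.5]); the r=11 sphere at (8, 7) slices to a regular 16-gon of circumradius 10.913 (√(r²−h²) with h=1.38 from center) (area = (16/2)·10.913²·sin(360°/16) = 364.61 mm²); Taking the intersection: at least one operand is absent at this height, so nothing remains; the cube at (3.5, 5.5) is present — its section is the full 4.5×26.5 rectangle (area 119.25 mm²); Merging all regions: only the 4.5×26.5 cube at (3.5, 5.5) is present, so the union is just that shape — area = 119.25 mm². Checking containment: the cross-section at z = 15.12 is a subset of the cross-section at z = 2.8.

entirely on top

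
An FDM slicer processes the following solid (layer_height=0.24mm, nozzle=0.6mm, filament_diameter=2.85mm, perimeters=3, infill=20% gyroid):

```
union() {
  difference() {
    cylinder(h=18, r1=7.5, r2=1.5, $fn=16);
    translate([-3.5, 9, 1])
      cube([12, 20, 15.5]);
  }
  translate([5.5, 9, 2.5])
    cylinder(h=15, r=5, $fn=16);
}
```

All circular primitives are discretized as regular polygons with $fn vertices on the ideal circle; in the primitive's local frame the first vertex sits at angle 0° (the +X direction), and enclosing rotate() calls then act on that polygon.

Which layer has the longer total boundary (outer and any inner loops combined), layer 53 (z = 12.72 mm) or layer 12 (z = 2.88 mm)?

layer 12 (z = 2.88 mm)

Layer 53 (z = 12.72): the cone (r1=7.5→r2=1.5) has section circumradius 3.260 here — a regular 16-gon (perimeter = 2·16·3.260·sin(180°/16) = 20.35 mm); the cube at (-3.5, 9) is present — its section is the full 12×20 rectangle (perimeter 64.00 mm); After the difference (first − rest): starting from the cone, the 12×20 cube at (-3.5, 9) misses the remaining region (no effect) — boundary = 20.35 mm; the r=5 cylinder at (5.5, 9) contributes a regular 16-gon of circumradius 5 (perimeter = 2·16·5.000·sin(180°/16) = 31.21 mm); Taking the union: the 2 present regions are separate (no shared area or edge), so areas and boundary lengths simply add and each stays a separate island — boundary = 51.57 mm. So its perimeter = 51.57 mm. Layer 12 (z = 2.88): the cone contributes a regular 16-gon of circumradius 6.540 (interpolated between r1=7.5 and r2=1.5 at t=0.160) (perimeter = 2·16·6.540·sin(180°/16) = 40.83 mm); the cube at (-3.5, 9) is present — its section is the full 12×20 rectangle (perimeter 64.00 mm); Taking the first minus the rest: starting from the cone, the 12×20 cube at (-3.5, 9) misses the remaining region (no effect) — boundary = 40.83 mm; the cylinder at (5.5, 9): section is a regular 16-gon, circumradius r=5 (perimeter = 2·16·5.000·sin(180°/16) = 31.21 mm); Combining (union): the regions partially overlap (shared area 2.43 mm²), so the edge portions inside another operand are dropped and the merged outline is re-measured after clipping — boundary = 63.47 mm. So its perimeter = 63.47 mm. Layer 12 is larger (63.47 vs 51.57 mm).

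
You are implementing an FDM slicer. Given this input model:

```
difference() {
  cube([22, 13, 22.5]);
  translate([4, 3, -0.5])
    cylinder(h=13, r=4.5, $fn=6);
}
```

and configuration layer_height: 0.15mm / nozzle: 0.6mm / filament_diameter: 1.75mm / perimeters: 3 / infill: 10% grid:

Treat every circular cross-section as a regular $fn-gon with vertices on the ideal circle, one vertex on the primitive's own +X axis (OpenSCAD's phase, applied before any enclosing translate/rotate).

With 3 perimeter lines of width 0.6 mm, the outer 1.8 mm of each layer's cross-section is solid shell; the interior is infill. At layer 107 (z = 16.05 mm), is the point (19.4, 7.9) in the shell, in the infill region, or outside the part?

infill

At z = 16.05 mm: the 22×13 cube contributes its full rectangle; the cylinder at (4, 3) is not intersected at this z (z outside [-0.5, 12.5]); Taking the first minus the rest: none of the subtracted shapes is present at this height, so the 22×13 cube is unchanged — 1 connected region. Overall, the cross-section is a single solid region. The nearest boundary edge runs (22.00, 0.00)→(22.00, 13.00); distance from the point to it = 2.60 mm. The point is inside the cross-section and 2.60 mm from the nearest boundary — more than the 1.8 mm shell width (3 × 0.6), so it's in the infill interior.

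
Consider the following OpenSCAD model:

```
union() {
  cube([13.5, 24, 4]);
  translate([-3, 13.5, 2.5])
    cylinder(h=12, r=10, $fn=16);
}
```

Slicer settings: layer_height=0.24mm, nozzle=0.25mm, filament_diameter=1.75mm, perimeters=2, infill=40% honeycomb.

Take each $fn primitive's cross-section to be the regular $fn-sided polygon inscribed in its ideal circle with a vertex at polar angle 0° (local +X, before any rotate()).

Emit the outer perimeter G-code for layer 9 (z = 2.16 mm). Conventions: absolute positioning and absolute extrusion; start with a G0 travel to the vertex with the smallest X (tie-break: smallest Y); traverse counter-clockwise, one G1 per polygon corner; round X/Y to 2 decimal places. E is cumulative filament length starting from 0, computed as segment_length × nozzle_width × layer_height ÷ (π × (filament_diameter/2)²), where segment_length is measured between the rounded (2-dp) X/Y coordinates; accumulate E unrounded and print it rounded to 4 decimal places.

G0 X0.00 Y0.00 Z2.16
G1 X13.50 Y0.00 E0.3368
G1 X13.50 Y24.00 E0.9354
G1 X0.00 Y24.00 E1.2722
G1 X0.00 Y0.00 E1.8709

At z = 2.16 mm: the 13.5×24 cube contributes its full rectangle; the cylinder at (-3, 13.5) is absent (z outside [2.5, 14.5]); Taking the union: only the 13.5×24 cube is present, so the union is just that shape — 1 connected region. The outline is a single polygon with 4 vertices. Extrusion per mm of travel: 0.25 × 0.24 / (π × 0.875²) = 0.024945. Accumulating E over each segment gives final E = 1.8709.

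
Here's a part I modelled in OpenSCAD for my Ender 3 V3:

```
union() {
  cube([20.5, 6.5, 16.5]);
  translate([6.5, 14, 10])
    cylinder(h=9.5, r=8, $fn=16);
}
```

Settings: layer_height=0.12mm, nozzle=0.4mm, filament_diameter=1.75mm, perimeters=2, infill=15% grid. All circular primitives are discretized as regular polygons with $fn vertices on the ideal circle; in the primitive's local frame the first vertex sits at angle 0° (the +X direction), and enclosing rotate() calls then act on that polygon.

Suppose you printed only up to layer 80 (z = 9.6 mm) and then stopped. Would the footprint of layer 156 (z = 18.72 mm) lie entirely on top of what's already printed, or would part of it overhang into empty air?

Compare the two slices. At z = 9.6: the cube (footprint 20.5×6.5) is included at this height (area 133.25 mm²); the cylinder at (6.5, 14) is absent (z outside [10, 19.5]); Merging all regions: only the 20.5×6.5 cube is present, so the union is just that shape — area = 133.25 mm². At z = 18.72: the cube is absent (z outside [0, 16.5]); the cylinder at (6.5, 14): section is a regular 16-gon, circumradius r=8 (area = (16/2)·8.000²·sin(360°/16) = 195.93 mm²); Merging all regions: only the r=8 cylinder at (6.5, 14) is present, so the union is just that shape — area = 195.93 mm². Checking containment: at z = 18.72 the cross-section extends beyond the z = 9.6 cross-section by about 194.68 mm².

part overhangs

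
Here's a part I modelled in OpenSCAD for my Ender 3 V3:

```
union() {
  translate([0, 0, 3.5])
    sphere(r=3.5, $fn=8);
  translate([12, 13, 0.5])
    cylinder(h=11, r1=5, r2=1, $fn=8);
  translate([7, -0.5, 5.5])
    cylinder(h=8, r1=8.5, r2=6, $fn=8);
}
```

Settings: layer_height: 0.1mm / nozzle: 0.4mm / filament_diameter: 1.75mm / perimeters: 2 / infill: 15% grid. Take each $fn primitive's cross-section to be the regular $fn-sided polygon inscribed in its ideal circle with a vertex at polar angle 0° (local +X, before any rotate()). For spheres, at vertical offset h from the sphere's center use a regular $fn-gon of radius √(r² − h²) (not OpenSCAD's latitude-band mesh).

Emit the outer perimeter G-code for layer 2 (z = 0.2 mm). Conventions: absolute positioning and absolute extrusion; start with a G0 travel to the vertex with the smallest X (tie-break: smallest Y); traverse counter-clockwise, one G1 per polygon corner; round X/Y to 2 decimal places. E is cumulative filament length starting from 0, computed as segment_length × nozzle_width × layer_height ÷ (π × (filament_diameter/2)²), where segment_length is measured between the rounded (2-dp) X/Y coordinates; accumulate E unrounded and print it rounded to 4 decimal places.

At z = 0.2 mm: the r=3.5 sphere slices to a regular 8-gon of circumradius 1.166 (√(r²−h²) with h=3.3 from center); the cone at (12, 13) is not intersected at this z (z outside [0.5, 11.5]); the cone at (7, -0.5) does not reach this height (z outside [5.5, 13.5]); Combining (union): only the r=3.5 sphere is present, so the union is just that shape — 1 connected region. The outline is a single polygon with 8 vertices. Extrusion per mm of travel: 0.4 × 0.1 / (π × 0.875²) = 0.016630. Accumulating E over each segment gives final E = 0.1186.

G0 X-1.17 Y0.00 Z0.20
G1 X-0.82 Y-0.82 E0.0148
G1 X0.00 Y-1.17 E0.0297
G1 X0.82 Y-0.82 E0.0445
G1 X1.17 Y0.00 E0.0593
G1 X0.82 Y0.82 E0.0741
G1 X0.00 Y1.17 E0.0890
G1 X-0.82 Y0.82 E0.1038
G1 X-1.17 Y0.00 E0.1186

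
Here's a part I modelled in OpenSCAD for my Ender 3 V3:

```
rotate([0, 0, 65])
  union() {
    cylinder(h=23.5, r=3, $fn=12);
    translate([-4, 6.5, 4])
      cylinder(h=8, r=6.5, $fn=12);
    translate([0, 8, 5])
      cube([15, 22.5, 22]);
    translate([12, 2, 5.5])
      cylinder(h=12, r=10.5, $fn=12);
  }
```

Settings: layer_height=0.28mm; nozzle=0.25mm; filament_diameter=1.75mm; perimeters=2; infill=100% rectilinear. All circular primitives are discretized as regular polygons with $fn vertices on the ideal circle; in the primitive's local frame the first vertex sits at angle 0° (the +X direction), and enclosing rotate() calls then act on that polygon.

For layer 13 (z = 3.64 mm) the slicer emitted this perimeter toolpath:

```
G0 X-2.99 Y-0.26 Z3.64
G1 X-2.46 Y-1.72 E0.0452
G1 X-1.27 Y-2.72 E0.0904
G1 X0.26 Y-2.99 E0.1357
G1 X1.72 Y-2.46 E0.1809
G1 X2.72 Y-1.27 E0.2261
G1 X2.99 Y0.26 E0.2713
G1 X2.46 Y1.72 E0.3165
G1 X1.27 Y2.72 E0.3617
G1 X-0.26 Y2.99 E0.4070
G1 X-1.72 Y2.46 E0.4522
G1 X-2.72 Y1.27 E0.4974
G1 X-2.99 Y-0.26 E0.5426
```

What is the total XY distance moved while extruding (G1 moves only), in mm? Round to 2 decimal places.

18.64 mm

Sum the Euclidean lengths of each G1 segment: total = 18.64 mm.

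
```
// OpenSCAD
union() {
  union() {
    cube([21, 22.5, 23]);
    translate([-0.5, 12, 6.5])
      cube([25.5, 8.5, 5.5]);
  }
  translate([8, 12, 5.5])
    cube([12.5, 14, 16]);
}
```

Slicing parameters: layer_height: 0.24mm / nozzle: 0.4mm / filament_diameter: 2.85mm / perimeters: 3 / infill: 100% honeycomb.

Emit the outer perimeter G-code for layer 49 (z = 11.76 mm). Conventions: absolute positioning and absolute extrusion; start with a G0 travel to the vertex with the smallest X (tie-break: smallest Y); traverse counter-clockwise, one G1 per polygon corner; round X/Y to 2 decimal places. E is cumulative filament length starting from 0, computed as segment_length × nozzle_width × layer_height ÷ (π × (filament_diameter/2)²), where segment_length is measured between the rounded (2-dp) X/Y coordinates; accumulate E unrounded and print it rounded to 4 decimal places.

At z = 11.76 mm: the cube is present — its section is the full 21×22.5 rectangle; the cube at (-0.5, 12) (footprint 25.5×8.5) is included at this height; Combining (union): the regions partially overlap (shared area 178.50 mm²), so overlapping operands fuse into one piece — 1 connected region; the cube at (8, 12) (footprint 12.5×14) is included at this height; Taking the union: the regions partially overlap (shared area 131.25 mm²), so overlapping operands fuse into one piece — 1 connected region. The outline is a single polygon with 16 vertices. Extrusion per mm of travel: 0.4 × 0.24 / (π × 1.425²) = 0.015048. Accumulating E over each segment gives final E = 1.5500.

G0 X-0.50 Y12.00 Z11.76
G1 X0.00 Y12.00 E0.0075
G1 X0.00 Y0.00 E0.1881
G1 X21.00 Y0.00 E0.5041
G1 X21.00 Y12.00 E0.6847
G1 X25.00 Y12.00 E0.7449
G1 X25.00 Y20.50 E0.8728
G1 X21.00 Y20.50 E0.9330
G1 X21.00 Y22.50 E0.9631
G1 X20.50 Y22.50 E0.9706
G1 X20.50 Y26.00 E1.0233
G1 X8.00 Y26.00 E1.2114
G1 X8.00 Y22.50 E1.2641
G1 X0.00 Y22.50 E1.3845
G1 X0.00 Y20.50 E1.4146
G1 X-0.50 Y20.50 E1.4221
G1 X-0.50 Y12.00 E1.5500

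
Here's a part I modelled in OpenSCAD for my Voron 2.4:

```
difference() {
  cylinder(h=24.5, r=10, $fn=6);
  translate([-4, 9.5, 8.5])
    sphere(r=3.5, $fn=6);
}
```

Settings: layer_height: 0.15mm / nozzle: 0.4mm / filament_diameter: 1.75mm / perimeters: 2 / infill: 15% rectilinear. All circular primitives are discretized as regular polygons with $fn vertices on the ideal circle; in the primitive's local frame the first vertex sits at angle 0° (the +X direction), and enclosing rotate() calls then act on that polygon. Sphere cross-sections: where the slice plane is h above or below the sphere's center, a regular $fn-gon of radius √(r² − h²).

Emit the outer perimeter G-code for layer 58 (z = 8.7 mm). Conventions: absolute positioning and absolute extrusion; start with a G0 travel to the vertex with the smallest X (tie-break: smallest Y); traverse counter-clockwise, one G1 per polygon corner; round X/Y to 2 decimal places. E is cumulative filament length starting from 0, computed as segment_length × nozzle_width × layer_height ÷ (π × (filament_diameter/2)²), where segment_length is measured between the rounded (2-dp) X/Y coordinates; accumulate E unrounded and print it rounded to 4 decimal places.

At z = 8.7 mm: the r=10 cylinder contributes a regular 6-gon of circumradius 10; the sphere at (-4, 9.5): section is a regular 6-gon, circumradius = √(r²−h²) = √(3.5²−0.2²) = 3.494; Taking the first minus the rest: starting from the r=10 cylinder, the r=3.5 sphere at (-4, 9.5) partially overlaps it — only the 8.65 mm² overlap (of its 31.72 mm²) is removed, clipping the outline — 1 connected region. The outline is a single polygon with 9 vertices. Extrusion per mm of travel: 0.4 × 0.15 / (π × 0.875²) = 0.024945. Accumulating E over each segment gives final E = 1.5098.

G0 X-10.00 Y0.00 Z8.70
G1 X-5.00 Y-8.66 E0.2494
G1 X5.00 Y-8.66 E0.4989
G1 X10.00 Y0.00 E0.7483
G1 X5.00 Y8.66 E0.9978
G1 X-0.99 Y8.66 E1.1472
G1 X-2.25 Y6.47 E1.2102
G1 X-5.75 Y6.47 E1.2975
G1 X-6.00 Y6.92 E1.3104
G1 X-10.00 Y0.00 E1.5098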